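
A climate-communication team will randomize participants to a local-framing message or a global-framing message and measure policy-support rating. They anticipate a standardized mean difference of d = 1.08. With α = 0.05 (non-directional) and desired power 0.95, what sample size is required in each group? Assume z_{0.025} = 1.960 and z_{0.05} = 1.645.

For two independent groups with equal n: n = 2·((z_{α/2} + z_β) / d)².
z_{α/2} + z_β = 1.960 + 1.645 = 3.605.
n = 2 × (3.605 / 1.08)² = 2 × 3.338² = 2 × 11.14 = 22.3.
Round up to the next whole participant.

n = 23 per group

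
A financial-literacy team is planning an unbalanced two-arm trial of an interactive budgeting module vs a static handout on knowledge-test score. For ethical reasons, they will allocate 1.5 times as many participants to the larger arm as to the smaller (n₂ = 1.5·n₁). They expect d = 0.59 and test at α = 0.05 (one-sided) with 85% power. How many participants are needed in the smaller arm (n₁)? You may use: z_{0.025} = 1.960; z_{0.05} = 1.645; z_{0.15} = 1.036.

n₁ = 35

With allocation ratio k = n₂/n₁ = 1.5, Var(x̄₁−x̄₂) = σ²(1/n₁ + 1/(k·n₁)) = σ²·(k+1)/(k·n₁).
So n₁ = (1 + 1/k)·((z_{α} + z_β)/d)² = 1.667 × (2.681/0.59)².
n₁ = 1.667 × 20.65 = 34.4.
Round up: n₁ = 35, giving n₂ = ⌈1.5 × 35⌉ = ⌈52.5⌉ = 53.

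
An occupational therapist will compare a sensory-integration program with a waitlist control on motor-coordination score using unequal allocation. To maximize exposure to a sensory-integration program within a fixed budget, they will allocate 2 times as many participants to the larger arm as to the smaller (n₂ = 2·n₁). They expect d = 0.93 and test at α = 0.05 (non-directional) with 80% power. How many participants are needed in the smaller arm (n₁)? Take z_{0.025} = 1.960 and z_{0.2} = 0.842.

With allocation ratio k = n₂/n₁ = 2, Var(x̄₁−x̄₂) = σ²(1/n₁ + 1/(k·n₁)) = σ²·(k+1)/(k·n₁).
So n₁ = (1 + 1/k)·((z_{α/2} + z_β)/d)² = 1.500 × (2.802/0.93)².
n₁ = 1.500 × 9.08 = 13.6.
Round up: n₁ = 14, giving n₂ = 2 × 14 = 28.

n₁ = 14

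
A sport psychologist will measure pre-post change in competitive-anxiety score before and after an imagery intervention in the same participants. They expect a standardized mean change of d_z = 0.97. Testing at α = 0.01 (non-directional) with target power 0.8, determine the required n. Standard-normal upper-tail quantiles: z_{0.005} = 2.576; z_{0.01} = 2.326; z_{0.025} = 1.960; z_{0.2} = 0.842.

n = 13 pairs

For a paired (one-sample on differences) test: n = ((z_{α/2} + z_β) / d)².
z_{α/2} + z_β = 2.576 + 0.842 = 3.418.
n = (3.418 / 0.97)² = 3.524² = 12.42.
Round up.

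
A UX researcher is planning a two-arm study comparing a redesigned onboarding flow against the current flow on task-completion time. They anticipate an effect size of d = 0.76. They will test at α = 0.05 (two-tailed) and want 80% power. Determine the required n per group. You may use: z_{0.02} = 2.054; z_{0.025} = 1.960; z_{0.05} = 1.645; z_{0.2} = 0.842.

n = 28 per group

For two independent groups with equal n: n = 2·((z_{α/2} + z_β) / d)².
z_{α/2} + z_β = 1.960 + 0.842 = 2.802.
n = 2 × (2.802 / 0.76)² = 2 × 3.687² = 2 × 13.59 = 27.2.
Round up to the next whole participant.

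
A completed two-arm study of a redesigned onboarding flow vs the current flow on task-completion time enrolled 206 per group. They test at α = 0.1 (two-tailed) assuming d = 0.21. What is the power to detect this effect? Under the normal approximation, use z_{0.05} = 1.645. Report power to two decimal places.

For two equal groups, power = Φ(d·√(n/2) − z_{α/2}).
d·√(n/2) = 0.21 × √(206/2) = 0.21 × 10.149 = 2.131.
z_β = 2.131 − 1.645 = 0.486.
Power = Φ(0.486) = 0.687.

power ≈ 0.69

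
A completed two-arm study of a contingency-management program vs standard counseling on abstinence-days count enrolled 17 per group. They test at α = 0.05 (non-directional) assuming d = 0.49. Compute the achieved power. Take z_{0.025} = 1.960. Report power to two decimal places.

For two equal groups, power = Φ(d·√(n/2) − z_{α/2}).
d·√(n/2) = 0.49 × √(17/2) = 0.49 × 2.915 = 1.429.
z_β = 1.429 − 1.960 = -0.531.
Power = Φ(-0.531) = 0.298.

power ≈ 0.30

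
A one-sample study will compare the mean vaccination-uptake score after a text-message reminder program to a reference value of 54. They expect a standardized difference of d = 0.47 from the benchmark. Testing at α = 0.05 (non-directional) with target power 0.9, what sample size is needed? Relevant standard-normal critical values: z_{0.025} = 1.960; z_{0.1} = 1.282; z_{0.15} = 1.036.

For a one-sample test: n = ((z_{α/2} + z_β) / d)².
z_{α/2} + z_β = 1.960 + 1.282 = 3.242.
n = (3.242 / 0.47)² = 6.898² = 47.58.
Round up.

n = 48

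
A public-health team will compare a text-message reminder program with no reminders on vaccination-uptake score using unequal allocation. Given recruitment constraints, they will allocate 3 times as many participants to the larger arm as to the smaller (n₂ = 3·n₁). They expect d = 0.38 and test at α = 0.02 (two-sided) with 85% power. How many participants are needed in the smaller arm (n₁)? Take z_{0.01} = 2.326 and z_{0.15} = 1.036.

n₁ = 105

With allocation ratio k = n₂/n₁ = 3, Var(x̄₁−x̄₂) = σ²(1/n₁ + 1/(k·n₁)) = σ²·(k+1)/(k·n₁).
So n₁ = (1 + 1/k)·((z_{α/2} + z_β)/d)² = 1.333 × (3.362/0.38)².
n₁ = 1.333 × 78.28 = 104.4.
Round up: n₁ = 105, giving n₂ = 3 × 105 = 315.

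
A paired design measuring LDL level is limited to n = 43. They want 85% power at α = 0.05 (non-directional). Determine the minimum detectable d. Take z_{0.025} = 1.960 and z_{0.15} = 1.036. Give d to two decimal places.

For a single sample (or paired design) of n = 43: d_min = (z_{α/2} + z_β)/√n.
z-sum = 1.960 + 1.036 = 2.996.
d_min = 2.996 / √43 = 2.996 / 6.557 = 0.457.

d_min ≈ 0.46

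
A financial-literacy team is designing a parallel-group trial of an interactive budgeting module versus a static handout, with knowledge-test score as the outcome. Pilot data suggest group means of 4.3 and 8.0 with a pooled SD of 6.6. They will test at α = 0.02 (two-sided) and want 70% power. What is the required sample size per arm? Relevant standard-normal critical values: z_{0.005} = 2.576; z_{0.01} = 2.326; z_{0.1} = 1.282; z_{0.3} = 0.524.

n = 52 per group

Cohen's d = |M₁ − M₂| / SD_pooled = |4.3 − 8.0| / 6.6 = 3.7 / 6.6 = 0.561.
For two independent groups with equal n: n = 2·((z_{α/2} + z_β) / d)².
z_{α/2} + z_β = 2.326 + 0.524 = 2.850.
n = 2 × (2.850 / 0.561)² = 2 × 5.080² = 2 × 25.81 = 51.6.
Round up to the next whole participant.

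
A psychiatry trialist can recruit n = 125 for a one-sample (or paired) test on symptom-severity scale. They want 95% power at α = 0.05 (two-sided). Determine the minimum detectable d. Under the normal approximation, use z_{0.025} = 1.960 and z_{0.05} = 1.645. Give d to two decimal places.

d_min ≈ 0.32

For a single sample (or paired design) of n = 125: d_min = (z_{α/2} + z_β)/√n.
z-sum = 1.960 + 1.645 = 3.605.
d_min = 3.605 / √125 = 3.605 / 11.180 = 0.322.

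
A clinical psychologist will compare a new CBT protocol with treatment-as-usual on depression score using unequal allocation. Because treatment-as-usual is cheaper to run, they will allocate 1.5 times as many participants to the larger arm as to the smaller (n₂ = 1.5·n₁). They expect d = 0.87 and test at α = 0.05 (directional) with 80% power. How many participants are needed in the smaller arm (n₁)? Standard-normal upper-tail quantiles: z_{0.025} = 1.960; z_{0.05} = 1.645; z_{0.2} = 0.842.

With allocation ratio k = n₂/n₁ = 1.5, Var(x̄₁−x̄₂) = σ²(1/n₁ + 1/(k·n₁)) = σ²·(k+1)/(k·n₁).
So n₁ = (1 + 1/k)·((z_{α} + z_β)/d)² = 1.667 × (2.487/0.87)².
n₁ = 1.667 × 8.17 = 13.6.
Round up: n₁ = 14, giving n₂ = 1.5 × 14 = 21.

n₁ = 14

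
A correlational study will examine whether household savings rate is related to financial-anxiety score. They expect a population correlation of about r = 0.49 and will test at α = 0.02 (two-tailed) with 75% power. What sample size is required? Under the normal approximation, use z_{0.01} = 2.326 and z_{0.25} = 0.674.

Fisher's z: C = ½·ln((1+r)/(1−r)) = ½·ln(2.9216) = 0.5361.
n = ((z_{α/2} + z_β)/C)² + 3.
(2.326 + 0.674) / 0.5361 = 3.000 / 0.5361 = 5.596.
n = 5.596² + 3 = 31.31 + 3 = 34.3.
Round up.

n = 35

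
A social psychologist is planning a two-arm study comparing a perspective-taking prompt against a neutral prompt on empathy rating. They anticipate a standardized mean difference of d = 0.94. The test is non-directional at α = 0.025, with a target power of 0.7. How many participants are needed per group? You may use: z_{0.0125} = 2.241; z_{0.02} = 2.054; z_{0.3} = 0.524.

n = 18 per group

For two independent groups with equal n: n = 2·((z_{α/2} + z_β) / d)².
z_{α/2} + z_β = 2.241 + 0.524 = 2.765.
n = 2 × (2.765 / 0.94)² = 2 × 2.941² = 2 × 8.65 = 17.3.
Round up to the next whole participant.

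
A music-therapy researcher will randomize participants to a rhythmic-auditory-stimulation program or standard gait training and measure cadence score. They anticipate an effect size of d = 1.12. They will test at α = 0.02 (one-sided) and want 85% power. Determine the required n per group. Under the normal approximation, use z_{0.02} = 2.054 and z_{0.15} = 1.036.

For two independent groups with equal n: n = 2·((z_{α} + z_β) / d)².
z_{α} + z_β = 2.054 + 1.036 = 3.090.
n = 2 × (3.090 / 1.12)² = 2 × 2.759² = 2 × 7.61 = 15.2.
Round up to the next whole participant.

n = 16 per group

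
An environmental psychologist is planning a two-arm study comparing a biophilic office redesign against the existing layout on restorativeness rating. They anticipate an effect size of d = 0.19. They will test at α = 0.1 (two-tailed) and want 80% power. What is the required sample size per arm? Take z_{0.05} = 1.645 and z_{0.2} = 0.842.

n = 343 per group

For two independent groups with equal n: n = 2·((z_{α/2} + z_β) / d)².
z_{α/2} + z_β = 1.645 + 0.842 = 2.487.
n = 2 × (2.487 / 0.19)² = 2 × 13.089² = 2 × 171.33 = 342.7.
Round up to the next whole participant.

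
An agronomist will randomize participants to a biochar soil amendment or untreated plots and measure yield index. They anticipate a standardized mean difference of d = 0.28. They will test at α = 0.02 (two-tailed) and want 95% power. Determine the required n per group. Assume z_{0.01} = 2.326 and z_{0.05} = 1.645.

n = 403 per group

For two independent groups with equal n: n = 2·((z_{α/2} + z_β) / d)².
z_{α/2} + z_β = 2.326 + 1.645 = 3.971.
n = 2 × (3.971 / 0.28)² = 2 × 14.182² = 2 × 201.13 = 402.3.
Round up to the next whole participant.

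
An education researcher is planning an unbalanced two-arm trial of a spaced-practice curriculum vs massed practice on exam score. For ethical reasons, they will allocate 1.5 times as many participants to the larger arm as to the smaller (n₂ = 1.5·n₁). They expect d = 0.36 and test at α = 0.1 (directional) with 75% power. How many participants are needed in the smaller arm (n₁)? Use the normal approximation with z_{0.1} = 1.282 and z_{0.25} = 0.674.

With allocation ratio k = n₂/n₁ = 1.5, Var(x̄₁−x̄₂) = σ²(1/n₁ + 1/(k·n₁)) = σ²·(k+1)/(k·n₁).
So n₁ = (1 + 1/k)·((z_{α} + z_β)/d)² = 1.667 × (1.956/0.36)².
n₁ = 1.667 × 29.52 = 49.2.
Round up: n₁ = 50, giving n₂ = 1.5 × 50 = 75.

n₁ = 50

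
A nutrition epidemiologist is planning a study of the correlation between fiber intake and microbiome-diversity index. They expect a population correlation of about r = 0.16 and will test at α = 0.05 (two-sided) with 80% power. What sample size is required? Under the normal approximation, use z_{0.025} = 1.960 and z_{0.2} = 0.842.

n = 305

Fisher's z: C = ½·ln((1+r)/(1−r)) = ½·ln(1.3810) = 0.1614.
n = ((z_{α/2} + z_β)/C)² + 3.
(1.960 + 0.842) / 0.1614 = 2.802 / 0.1614 = 17.361.
n = 17.361² + 3 = 301.39 + 3 = 304.4.
Round up.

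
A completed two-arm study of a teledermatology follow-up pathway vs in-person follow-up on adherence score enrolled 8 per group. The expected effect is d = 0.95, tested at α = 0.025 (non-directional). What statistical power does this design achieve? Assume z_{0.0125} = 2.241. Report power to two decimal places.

power ≈ 0.37

For two equal groups, power = Φ(d·√(n/2) − z_{α/2}).
d·√(n/2) = 0.95 × √(8/2) = 0.95 × 2.000 = 1.900.
z_β = 1.900 − 2.241 = -0.341.
Power = Φ(-0.341) = 0.367.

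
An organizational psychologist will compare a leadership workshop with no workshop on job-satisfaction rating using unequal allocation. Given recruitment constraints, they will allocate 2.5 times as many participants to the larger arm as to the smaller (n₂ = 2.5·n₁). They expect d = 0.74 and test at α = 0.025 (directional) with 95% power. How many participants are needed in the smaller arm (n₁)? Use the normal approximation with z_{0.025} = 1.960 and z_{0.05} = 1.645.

n₁ = 34

With allocation ratio k = n₂/n₁ = 2.5, Var(x̄₁−x̄₂) = σ²(1/n₁ + 1/(k·n₁)) = σ²·(k+1)/(k·n₁).
So n₁ = (1 + 1/k)·((z_{α} + z_β)/d)² = 1.400 × (3.605/0.74)².
n₁ = 1.400 × 23.73 = 33.2.
Round up: n₁ = 34, giving n₂ = 2.5 × 34 = 85.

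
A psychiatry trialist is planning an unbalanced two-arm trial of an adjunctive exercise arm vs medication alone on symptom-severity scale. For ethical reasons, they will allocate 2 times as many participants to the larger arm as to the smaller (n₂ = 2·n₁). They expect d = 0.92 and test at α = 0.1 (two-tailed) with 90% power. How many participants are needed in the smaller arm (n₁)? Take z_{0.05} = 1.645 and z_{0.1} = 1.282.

With allocation ratio k = n₂/n₁ = 2, Var(x̄₁−x̄₂) = σ²(1/n₁ + 1/(k·n₁)) = σ²·(k+1)/(k·n₁).
So n₁ = (1 + 1/k)·((z_{α/2} + z_β)/d)² = 1.500 × (2.927/0.92)².
n₁ = 1.500 × 10.12 = 15.2.
Round up: n₁ = 16, giving n₂ = 2 × 16 = 32.

n₁ = 16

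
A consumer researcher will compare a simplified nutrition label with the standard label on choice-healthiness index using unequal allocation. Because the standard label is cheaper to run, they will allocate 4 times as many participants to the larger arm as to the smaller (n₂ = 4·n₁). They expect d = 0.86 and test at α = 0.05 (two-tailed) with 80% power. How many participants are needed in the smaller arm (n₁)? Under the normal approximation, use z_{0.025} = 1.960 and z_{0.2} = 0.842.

With allocation ratio k = n₂/n₁ = 4, Var(x̄₁−x̄₂) = σ²(1/n₁ + 1/(k·n₁)) = σ²·(k+1)/(k·n₁).
So n₁ = (1 + 1/k)·((z_{α/2} + z_β)/d)² = 1.250 × (2.802/0.86)².
n₁ = 1.250 × 10.62 = 13.3.
Round up: n₁ = 14, giving n₂ = 4 × 14 = 56.

n₁ = 14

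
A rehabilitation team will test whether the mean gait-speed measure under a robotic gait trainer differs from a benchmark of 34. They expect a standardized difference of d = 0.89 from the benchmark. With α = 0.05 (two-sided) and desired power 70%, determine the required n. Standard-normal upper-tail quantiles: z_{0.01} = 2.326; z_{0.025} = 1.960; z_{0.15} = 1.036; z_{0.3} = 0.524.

n = 8

For a one-sample test: n = ((z_{α/2} + z_β) / d)².
z_{α/2} + z_β = 1.960 + 0.524 = 2.484.
n = (2.484 / 0.89)² = 2.791² = 7.79.
Round up.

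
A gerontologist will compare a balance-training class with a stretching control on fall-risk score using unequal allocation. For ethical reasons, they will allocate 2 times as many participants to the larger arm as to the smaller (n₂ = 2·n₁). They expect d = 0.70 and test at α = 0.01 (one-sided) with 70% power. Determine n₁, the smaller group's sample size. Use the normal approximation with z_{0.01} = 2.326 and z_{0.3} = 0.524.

With allocation ratio k = n₂/n₁ = 2, Var(x̄₁−x̄₂) = σ²(1/n₁ + 1/(k·n₁)) = σ²·(k+1)/(k·n₁).
So n₁ = (1 + 1/k)·((z_{α} + z_β)/d)² = 1.500 × (2.850/0.70)².
n₁ = 1.500 × 16.58 = 24.9.
Round up: n₁ = 25, giving n₂ = 2 × 25 = 50.

n₁ = 25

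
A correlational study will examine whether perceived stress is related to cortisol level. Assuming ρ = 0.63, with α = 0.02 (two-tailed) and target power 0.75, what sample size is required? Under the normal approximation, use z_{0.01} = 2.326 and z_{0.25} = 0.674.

Fisher's z: C = ½·ln((1+r)/(1−r)) = ½·ln(4.4054) = 0.7414.
n = ((z_{α/2} + z_β)/C)² + 3.
(2.326 + 0.674) / 0.7414 = 3.000 / 0.7414 = 4.046.
n = 4.046² + 3 = 16.37 + 3 = 19.4.
Round up.

n = 20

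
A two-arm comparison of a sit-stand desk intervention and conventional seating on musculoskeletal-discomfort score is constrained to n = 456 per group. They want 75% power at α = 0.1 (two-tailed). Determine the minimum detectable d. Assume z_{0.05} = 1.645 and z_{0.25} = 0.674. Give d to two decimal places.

d_min ≈ 0.15

For two independent groups of n = 456 each: d_min = (z_{α/2} + z_β)·√(2/n).
z-sum = 1.645 + 0.674 = 2.319.
d_min = 2.319 × √(2/456) = 2.319 × 0.0662 = 0.154.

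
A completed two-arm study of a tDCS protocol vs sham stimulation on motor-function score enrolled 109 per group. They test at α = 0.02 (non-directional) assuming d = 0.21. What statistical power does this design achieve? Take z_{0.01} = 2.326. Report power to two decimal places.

For two equal groups, power = Φ(d·√(n/2) − z_{α/2}).
d·√(n/2) = 0.21 × √(109/2) = 0.21 × 7.382 = 1.550.
z_β = 1.550 − 2.326 = -0.776.
Power = Φ(-0.776) = 0.219.

power ≈ 0.22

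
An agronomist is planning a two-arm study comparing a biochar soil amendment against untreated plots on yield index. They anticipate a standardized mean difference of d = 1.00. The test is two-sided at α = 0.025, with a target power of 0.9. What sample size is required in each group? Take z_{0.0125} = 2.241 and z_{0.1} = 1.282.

For two independent groups with equal n: n = 2·((z_{α/2} + z_β) / d)².
z_{α/2} + z_β = 2.241 + 1.282 = 3.523.
n = 2 × (3.523 / 1.00)² = 2 × 3.523² = 2 × 12.41 = 24.8.
Round up to the next whole participant.

n = 25 per group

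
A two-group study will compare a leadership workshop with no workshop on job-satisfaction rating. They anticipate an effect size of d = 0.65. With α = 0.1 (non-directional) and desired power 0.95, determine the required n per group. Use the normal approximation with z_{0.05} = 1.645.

For two independent groups with equal n: n = 2·((z_{α/2} + z_β) / d)².
z_{α/2} + z_β = 1.645 + 1.645 = 3.290.
n = 2 × (3.290 / 0.65)² = 2 × 5.062² = 2 × 25.62 = 51.2.
Round up to the next whole participant.

n = 52 per group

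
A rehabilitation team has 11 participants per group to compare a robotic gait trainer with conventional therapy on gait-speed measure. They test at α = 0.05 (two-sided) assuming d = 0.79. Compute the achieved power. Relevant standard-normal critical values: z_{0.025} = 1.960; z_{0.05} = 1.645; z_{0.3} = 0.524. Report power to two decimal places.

power ≈ 0.46

For two equal groups, power = Φ(d·√(n/2) − z_{α/2}).
d·√(n/2) = 0.79 × √(11/2) = 0.79 × 2.345 = 1.853.
z_β = 1.853 − 1.960 = -0.107.
Power = Φ(-0.107) = 0.457.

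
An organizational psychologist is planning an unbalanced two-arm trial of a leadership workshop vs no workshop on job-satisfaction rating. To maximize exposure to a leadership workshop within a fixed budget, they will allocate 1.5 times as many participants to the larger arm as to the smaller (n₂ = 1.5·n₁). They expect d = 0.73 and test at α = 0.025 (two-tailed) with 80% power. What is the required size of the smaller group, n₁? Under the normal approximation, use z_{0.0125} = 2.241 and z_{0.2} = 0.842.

n₁ = 30

With allocation ratio k = n₂/n₁ = 1.5, Var(x̄₁−x̄₂) = σ²(1/n₁ + 1/(k·n₁)) = σ²·(k+1)/(k·n₁).
So n₁ = (1 + 1/k)·((z_{α/2} + z_β)/d)² = 1.667 × (3.083/0.73)².
n₁ = 1.667 × 17.84 = 29.7.
Round up: n₁ = 30, giving n₂ = 1.5 × 30 = 45.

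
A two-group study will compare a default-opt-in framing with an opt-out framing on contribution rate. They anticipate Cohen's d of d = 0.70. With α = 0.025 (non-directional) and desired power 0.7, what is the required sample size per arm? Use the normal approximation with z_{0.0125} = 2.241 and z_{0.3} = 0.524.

For two independent groups with equal n: n = 2·((z_{α/2} + z_β) / d)².
z_{α/2} + z_β = 2.241 + 0.524 = 2.765.
n = 2 × (2.765 / 0.70)² = 2 × 3.950² = 2 × 15.60 = 31.2.
Round up to the next whole participant.

n = 32 per group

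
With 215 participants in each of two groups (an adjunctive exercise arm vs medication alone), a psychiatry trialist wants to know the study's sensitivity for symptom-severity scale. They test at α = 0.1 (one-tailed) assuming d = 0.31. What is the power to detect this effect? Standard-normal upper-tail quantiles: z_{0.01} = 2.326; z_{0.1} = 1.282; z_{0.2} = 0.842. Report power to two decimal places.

For two equal groups, power = Φ(d·√(n/2) − z_{α}).
d·√(n/2) = 0.31 × √(215/2) = 0.31 × 10.368 = 3.214.
z_β = 3.214 − 1.282 = 1.932.
Power = Φ(1.932) = 0.973.

power ≈ 0.97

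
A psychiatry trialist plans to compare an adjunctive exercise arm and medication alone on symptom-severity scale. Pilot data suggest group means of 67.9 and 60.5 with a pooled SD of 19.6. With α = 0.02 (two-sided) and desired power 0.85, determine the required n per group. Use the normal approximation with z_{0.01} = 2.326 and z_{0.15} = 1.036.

Cohen's d = |M₁ − M₂| / SD_pooled = |67.9 − 60.5| / 19.6 = 7.4 / 19.6 = 0.378.
For two independent groups with equal n: n = 2·((z_{α/2} + z_β) / d)².
z_{α/2} + z_β = 2.326 + 1.036 = 3.362.
n = 2 × (3.362 / 0.378)² = 2 × 8.894² = 2 × 79.11 = 158.2.
Round up to the next whole participant.

n = 159 per group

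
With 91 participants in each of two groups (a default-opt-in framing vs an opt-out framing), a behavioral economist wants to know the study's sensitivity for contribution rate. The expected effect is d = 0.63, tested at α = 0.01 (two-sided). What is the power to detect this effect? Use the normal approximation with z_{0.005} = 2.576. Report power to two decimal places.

power ≈ 0.95

For two equal groups, power = Φ(d·√(n/2) − z_{α/2}).
d·√(n/2) = 0.63 × √(91/2) = 0.63 × 6.745 = 4.250.
z_β = 4.250 − 2.576 = 1.674.
Power = Φ(1.674) = 0.953.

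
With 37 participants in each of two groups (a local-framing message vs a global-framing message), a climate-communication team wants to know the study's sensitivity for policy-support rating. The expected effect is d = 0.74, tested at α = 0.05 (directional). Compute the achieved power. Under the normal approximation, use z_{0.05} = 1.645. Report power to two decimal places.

For two equal groups, power = Φ(d·√(n/2) − z_{α}).
d·√(n/2) = 0.74 × √(37/2) = 0.74 × 4.301 = 3.183.
z_β = 3.183 − 1.645 = 1.538.
Power = Φ(1.538) = 0.938.

power ≈ 0.94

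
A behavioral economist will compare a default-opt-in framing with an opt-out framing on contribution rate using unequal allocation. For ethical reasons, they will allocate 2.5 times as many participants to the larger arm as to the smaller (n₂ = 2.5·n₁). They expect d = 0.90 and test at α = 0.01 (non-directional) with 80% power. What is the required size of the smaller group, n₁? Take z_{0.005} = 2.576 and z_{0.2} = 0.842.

n₁ = 21

With allocation ratio k = n₂/n₁ = 2.5, Var(x̄₁−x̄₂) = σ²(1/n₁ + 1/(k·n₁)) = σ²·(k+1)/(k·n₁).
So n₁ = (1 + 1/k)·((z_{α/2} + z_β)/d)² = 1.400 × (3.418/0.90)².
n₁ = 1.400 × 14.42 = 20.2.
Round up: n₁ = 21, giving n₂ = ⌈2.5 × 21⌉ = ⌈52.5⌉ = 53.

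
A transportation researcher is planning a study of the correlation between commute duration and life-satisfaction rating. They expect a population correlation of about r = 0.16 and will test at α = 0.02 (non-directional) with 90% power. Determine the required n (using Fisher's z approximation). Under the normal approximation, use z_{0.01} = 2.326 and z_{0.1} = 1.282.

n = 503

Fisher's z: C = ½·ln((1+r)/(1−r)) = ½·ln(1.3810) = 0.1614.
n = ((z_{α/2} + z_β)/C)² + 3.
(2.326 + 1.282) / 0.1614 = 3.608 / 0.1614 = 22.354.
n = 22.354² + 3 = 499.72 + 3 = 502.7.
Round up.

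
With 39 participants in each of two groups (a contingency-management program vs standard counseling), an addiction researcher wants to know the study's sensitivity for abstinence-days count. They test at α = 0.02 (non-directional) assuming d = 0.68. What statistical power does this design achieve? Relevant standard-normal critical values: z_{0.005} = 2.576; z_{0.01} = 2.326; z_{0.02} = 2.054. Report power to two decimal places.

power ≈ 0.75

For two equal groups, power = Φ(d·√(n/2) − z_{α/2}).
d·√(n/2) = 0.68 × √(39/2) = 0.68 × 4.416 = 3.003.
z_β = 3.003 − 2.326 = 0.677.
Power = Φ(0.677) = 0.751.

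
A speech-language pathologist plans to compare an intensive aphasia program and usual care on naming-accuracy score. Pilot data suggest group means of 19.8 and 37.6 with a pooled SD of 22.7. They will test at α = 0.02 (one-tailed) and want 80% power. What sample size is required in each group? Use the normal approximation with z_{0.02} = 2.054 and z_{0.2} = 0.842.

n = 28 per group

Cohen's d = |M₁ − M₂| / SD_pooled = |19.8 − 37.6| / 22.7 = 17.8 / 22.7 = 0.784.
For two independent groups with equal n: n = 2·((z_{α} + z_β) / d)².
z_{α} + z_β = 2.054 + 0.842 = 2.896.
n = 2 × (2.896 / 0.784)² = 2 × 3.694² = 2 × 13.64 = 27.3.
Round up to the next whole participant.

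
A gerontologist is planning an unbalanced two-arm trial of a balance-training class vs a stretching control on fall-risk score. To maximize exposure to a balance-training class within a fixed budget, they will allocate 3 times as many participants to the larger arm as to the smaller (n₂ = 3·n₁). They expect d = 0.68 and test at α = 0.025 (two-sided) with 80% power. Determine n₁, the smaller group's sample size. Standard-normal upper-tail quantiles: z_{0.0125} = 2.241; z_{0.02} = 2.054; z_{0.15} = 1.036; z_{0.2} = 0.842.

With allocation ratio k = n₂/n₁ = 3, Var(x̄₁−x̄₂) = σ²(1/n₁ + 1/(k·n₁)) = σ²·(k+1)/(k·n₁).
So n₁ = (1 + 1/k)·((z_{α/2} + z_β)/d)² = 1.333 × (3.083/0.68)².
n₁ = 1.333 × 20.56 = 27.4.
Round up: n₁ = 28, giving n₂ = 3 × 28 = 84.

n₁ = 28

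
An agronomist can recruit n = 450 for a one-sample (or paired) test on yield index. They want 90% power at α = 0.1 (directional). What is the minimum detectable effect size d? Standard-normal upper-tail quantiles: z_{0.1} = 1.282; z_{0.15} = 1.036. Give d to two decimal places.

d_min ≈ 0.12

For a single sample (or paired design) of n = 450: d_min = (z_{α} + z_β)/√n.
z-sum = 1.282 + 1.282 = 2.564.
d_min = 2.564 / √450 = 2.564 / 21.213 = 0.121.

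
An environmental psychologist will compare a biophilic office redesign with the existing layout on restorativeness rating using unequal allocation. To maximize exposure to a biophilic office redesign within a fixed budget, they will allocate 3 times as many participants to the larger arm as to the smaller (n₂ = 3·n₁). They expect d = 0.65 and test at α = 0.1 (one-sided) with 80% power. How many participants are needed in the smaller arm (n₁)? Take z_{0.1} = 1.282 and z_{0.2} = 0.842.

n₁ = 15

With allocation ratio k = n₂/n₁ = 3, Var(x̄₁−x̄₂) = σ²(1/n₁ + 1/(k·n₁)) = σ²·(k+1)/(k·n₁).
So n₁ = (1 + 1/k)·((z_{α} + z_β)/d)² = 1.333 × (2.124/0.65)².
n₁ = 1.333 × 10.68 = 14.2.
Round up: n₁ = 15, giving n₂ = 3 × 15 = 45.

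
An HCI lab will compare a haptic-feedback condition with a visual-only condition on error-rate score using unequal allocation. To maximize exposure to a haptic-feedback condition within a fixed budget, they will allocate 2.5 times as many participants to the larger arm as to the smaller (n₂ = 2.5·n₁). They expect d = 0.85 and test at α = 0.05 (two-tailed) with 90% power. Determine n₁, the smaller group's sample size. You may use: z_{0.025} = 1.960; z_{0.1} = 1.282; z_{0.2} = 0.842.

n₁ = 21

With allocation ratio k = n₂/n₁ = 2.5, Var(x̄₁−x̄₂) = σ²(1/n₁ + 1/(k·n₁)) = σ²·(k+1)/(k·n₁).
So n₁ = (1 + 1/k)·((z_{α/2} + z_β)/d)² = 1.400 × (3.242/0.85)².
n₁ = 1.400 × 14.55 = 20.4.
Round up: n₁ = 21, giving n₂ = ⌈2.5 × 21⌉ = ⌈52.5⌉ = 53.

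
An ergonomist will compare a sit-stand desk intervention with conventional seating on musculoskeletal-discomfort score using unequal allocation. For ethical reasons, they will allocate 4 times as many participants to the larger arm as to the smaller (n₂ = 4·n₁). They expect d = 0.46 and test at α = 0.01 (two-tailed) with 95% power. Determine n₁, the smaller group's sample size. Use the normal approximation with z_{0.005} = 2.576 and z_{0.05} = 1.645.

n₁ = 106

With allocation ratio k = n₂/n₁ = 4, Var(x̄₁−x̄₂) = σ²(1/n₁ + 1/(k·n₁)) = σ²·(k+1)/(k·n₁).
So n₁ = (1 + 1/k)·((z_{α/2} + z_β)/d)² = 1.250 × (4.221/0.46)².
n₁ = 1.250 × 84.20 = 105.3.
Round up: n₁ = 106, giving n₂ = 4 × 106 = 424.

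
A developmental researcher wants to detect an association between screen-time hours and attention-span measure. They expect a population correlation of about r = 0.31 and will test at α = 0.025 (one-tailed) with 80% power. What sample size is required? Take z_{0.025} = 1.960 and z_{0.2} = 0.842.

n = 80

Fisher's z: C = ½·ln((1+r)/(1−r)) = ½·ln(1.8986) = 0.3205.
n = ((z_{α} + z_β)/C)² + 3.
(1.960 + 0.842) / 0.3205 = 2.802 / 0.3205 = 8.743.
n = 8.743² + 3 = 76.43 + 3 = 79.4.
Round up.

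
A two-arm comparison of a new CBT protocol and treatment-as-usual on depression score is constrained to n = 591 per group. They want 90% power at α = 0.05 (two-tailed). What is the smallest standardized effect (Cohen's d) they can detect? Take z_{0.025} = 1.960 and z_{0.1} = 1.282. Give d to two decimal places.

d_min ≈ 0.19

For two independent groups of n = 591 each: d_min = (z_{α/2} + z_β)·√(2/n).
z-sum = 1.960 + 1.282 = 3.242.
d_min = 3.242 × √(2/591) = 3.242 × 0.0582 = 0.189.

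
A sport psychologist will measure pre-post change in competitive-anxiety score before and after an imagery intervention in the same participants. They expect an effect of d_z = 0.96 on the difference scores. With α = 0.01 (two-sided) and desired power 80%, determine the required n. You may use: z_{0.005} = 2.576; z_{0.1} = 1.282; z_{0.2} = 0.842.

n = 13 pairs

For a paired (one-sample on differences) test: n = ((z_{α/2} + z_β) / d)².
z_{α/2} + z_β = 2.576 + 0.842 = 3.418.
n = (3.418 / 0.96)² = 3.560² = 12.68.
Round up.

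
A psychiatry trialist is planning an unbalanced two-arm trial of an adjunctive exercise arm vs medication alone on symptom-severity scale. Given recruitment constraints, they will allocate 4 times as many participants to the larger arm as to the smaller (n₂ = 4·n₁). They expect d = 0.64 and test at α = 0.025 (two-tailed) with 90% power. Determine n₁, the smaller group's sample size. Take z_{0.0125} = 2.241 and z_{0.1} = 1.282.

n₁ = 38

With allocation ratio k = n₂/n₁ = 4, Var(x̄₁−x̄₂) = σ²(1/n₁ + 1/(k·n₁)) = σ²·(k+1)/(k·n₁).
So n₁ = (1 + 1/k)·((z_{α/2} + z_β)/d)² = 1.250 × (3.523/0.64)².
n₁ = 1.250 × 30.30 = 37.9.
Round up: n₁ = 38, giving n₂ = 4 × 38 = 152.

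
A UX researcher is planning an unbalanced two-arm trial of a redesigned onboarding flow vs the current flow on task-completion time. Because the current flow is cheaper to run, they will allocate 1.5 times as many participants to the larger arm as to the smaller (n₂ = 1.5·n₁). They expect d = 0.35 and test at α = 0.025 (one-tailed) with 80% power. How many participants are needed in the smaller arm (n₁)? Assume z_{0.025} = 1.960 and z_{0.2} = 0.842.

n₁ = 107

With allocation ratio k = n₂/n₁ = 1.5, Var(x̄₁−x̄₂) = σ²(1/n₁ + 1/(k·n₁)) = σ²·(k+1)/(k·n₁).
So n₁ = (1 + 1/k)·((z_{α} + z_β)/d)² = 1.667 × (2.802/0.35)².
n₁ = 1.667 × 64.09 = 106.8.
Round up: n₁ = 107, giving n₂ = ⌈1.5 × 107⌉ = ⌈160.5⌉ = 161.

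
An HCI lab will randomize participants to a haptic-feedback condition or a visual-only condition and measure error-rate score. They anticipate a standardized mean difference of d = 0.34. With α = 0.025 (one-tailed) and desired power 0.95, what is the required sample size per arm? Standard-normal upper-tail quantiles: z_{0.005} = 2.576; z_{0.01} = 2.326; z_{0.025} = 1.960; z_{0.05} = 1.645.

For two independent groups with equal n: n = 2·((z_{α} + z_β) / d)².
z_{α} + z_β = 1.960 + 1.645 = 3.605.
n = 2 × (3.605 / 0.34)² = 2 × 10.603² = 2 × 112.42 = 224.8.
Round up to the next whole participant.

n = 225 per group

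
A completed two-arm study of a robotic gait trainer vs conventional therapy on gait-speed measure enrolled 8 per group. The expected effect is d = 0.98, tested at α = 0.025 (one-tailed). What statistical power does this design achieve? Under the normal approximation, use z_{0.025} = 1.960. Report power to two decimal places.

power ≈ 0.50

For two equal groups, power = Φ(d·√(n/2) − z_{α}).
d·√(n/2) = 0.98 × √(8/2) = 0.98 × 2.000 = 1.960.
z_β = 1.960 − 1.960 = 0.000.
Power = Φ(0.000) = 0.500.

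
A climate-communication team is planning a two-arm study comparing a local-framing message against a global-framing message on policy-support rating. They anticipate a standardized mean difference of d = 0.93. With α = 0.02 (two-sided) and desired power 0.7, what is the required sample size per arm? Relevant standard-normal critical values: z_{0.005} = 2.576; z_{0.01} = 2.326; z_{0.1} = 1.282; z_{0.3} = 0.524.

For two independent groups with equal n: n = 2·((z_{α/2} + z_β) / d)².
z_{α/2} + z_β = 2.326 + 0.524 = 2.850.
n = 2 × (2.850 / 0.93)² = 2 × 3.065² = 2 × 9.39 = 18.8.
Round up to the next whole participant.

n = 19 per group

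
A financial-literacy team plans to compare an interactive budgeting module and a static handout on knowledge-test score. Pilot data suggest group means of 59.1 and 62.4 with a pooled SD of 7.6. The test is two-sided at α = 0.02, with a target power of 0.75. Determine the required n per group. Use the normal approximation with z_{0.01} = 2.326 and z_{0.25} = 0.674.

Cohen's d = |M₁ − M₂| / SD_pooled = |59.1 − 62.4| / 7.6 = 3.3 / 7.6 = 0.434.
For two independent groups with equal n: n = 2·((z_{α/2} + z_β) / d)².
z_{α/2} + z_β = 2.326 + 0.674 = 3.000.
n = 2 × (3.000 / 0.434)² = 2 × 6.912² = 2 × 47.78 = 95.6.
Round up to the next whole participant.

n = 96 per group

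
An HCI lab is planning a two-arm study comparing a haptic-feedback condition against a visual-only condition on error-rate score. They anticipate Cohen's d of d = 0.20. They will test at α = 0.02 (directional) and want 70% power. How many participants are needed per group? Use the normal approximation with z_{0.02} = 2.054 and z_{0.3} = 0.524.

For two independent groups with equal n: n = 2·((z_{α} + z_β) / d)².
z_{α} + z_β = 2.054 + 0.524 = 2.578.
n = 2 × (2.578 / 0.20)² = 2 × 12.890² = 2 × 166.15 = 332.3.
Round up to the next whole participant.

n = 333 per group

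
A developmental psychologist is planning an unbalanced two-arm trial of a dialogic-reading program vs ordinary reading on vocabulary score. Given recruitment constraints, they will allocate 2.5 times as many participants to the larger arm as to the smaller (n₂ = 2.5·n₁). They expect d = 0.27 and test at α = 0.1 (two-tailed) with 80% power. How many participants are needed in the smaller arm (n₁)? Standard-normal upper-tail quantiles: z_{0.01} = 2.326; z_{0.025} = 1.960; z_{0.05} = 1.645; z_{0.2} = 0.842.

With allocation ratio k = n₂/n₁ = 2.5, Var(x̄₁−x̄₂) = σ²(1/n₁ + 1/(k·n₁)) = σ²·(k+1)/(k·n₁).
So n₁ = (1 + 1/k)·((z_{α/2} + z_β)/d)² = 1.400 × (2.487/0.27)².
n₁ = 1.400 × 84.84 = 118.8.
Round up: n₁ = 119, giving n₂ = ⌈2.5 × 119⌉ = ⌈297.5⌉ = 298.

n₁ = 119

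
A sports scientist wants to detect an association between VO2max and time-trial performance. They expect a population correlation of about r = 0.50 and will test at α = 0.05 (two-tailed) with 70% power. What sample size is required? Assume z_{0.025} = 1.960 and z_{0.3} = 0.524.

Fisher's z: C = ½·ln((1+r)/(1−r)) = ½·ln(3.0000) = 0.5493.
n = ((z_{α/2} + z_β)/C)² + 3.
(1.960 + 0.524) / 0.5493 = 2.484 / 0.5493 = 4.522.
n = 4.522² + 3 = 20.45 + 3 = 23.4.
Round up.

n = 24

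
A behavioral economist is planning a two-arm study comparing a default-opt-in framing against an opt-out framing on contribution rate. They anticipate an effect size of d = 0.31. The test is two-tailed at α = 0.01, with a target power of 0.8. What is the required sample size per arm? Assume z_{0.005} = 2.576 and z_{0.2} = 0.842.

n = 244 per group

For two independent groups with equal n: n = 2·((z_{α/2} + z_β) / d)².
z_{α/2} + z_β = 2.576 + 0.842 = 3.418.
n = 2 × (3.418 / 0.31)² = 2 × 11.026² = 2 × 121.57 = 243.1.
Round up to the next whole participant.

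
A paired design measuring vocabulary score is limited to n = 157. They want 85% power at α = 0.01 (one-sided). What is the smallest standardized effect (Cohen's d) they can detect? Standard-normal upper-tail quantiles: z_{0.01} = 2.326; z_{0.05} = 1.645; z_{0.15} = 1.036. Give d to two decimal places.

d_min ≈ 0.27

For a single sample (or paired design) of n = 157: d_min = (z_{α} + z_β)/√n.
z-sum = 2.326 + 1.036 = 3.362.
d_min = 3.362 / √157 = 3.362 / 12.530 = 0.268.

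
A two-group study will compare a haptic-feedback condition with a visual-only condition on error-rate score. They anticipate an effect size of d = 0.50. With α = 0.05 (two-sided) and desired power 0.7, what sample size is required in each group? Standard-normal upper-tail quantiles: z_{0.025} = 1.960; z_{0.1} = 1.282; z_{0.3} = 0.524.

n = 50 per group

For two independent groups with equal n: n = 2·((z_{α/2} + z_β) / d)².
z_{α/2} + z_β = 1.960 + 0.524 = 2.484.
n = 2 × (2.484 / 0.50)² = 2 × 4.968² = 2 × 24.68 = 49.4.
Round up to the next whole participant.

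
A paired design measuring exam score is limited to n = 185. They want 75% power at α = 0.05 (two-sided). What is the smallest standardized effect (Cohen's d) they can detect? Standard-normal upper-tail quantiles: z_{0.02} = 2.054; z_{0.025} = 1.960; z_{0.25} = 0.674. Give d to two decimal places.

d_min ≈ 0.19

For a single sample (or paired design) of n = 185: d_min = (z_{α/2} + z_β)/√n.
z-sum = 1.960 + 0.674 = 2.634.
d_min = 2.634 / √185 = 2.634 / 13.601 = 0.194.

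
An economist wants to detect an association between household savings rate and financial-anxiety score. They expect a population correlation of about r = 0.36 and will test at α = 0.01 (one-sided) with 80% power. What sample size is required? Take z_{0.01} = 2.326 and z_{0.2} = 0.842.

Fisher's z: C = ½·ln((1+r)/(1−r)) = ½·ln(2.1250) = 0.3769.
n = ((z_{α} + z_β)/C)² + 3.
(2.326 + 0.842) / 0.3769 = 3.168 / 0.3769 = 8.405.
n = 8.405² + 3 = 70.65 + 3 = 73.7.
Round up.

n = 74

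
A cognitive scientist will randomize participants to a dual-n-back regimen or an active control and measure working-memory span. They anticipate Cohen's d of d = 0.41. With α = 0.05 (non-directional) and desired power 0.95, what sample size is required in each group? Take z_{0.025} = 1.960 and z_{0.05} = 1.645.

n = 155 per group

For two independent groups with equal n: n = 2·((z_{α/2} + z_β) / d)².
z_{α/2} + z_β = 1.960 + 1.645 = 3.605.
n = 2 × (3.605 / 0.41)² = 2 × 8.793² = 2 × 77.31 = 154.6.
Round up to the next whole participant.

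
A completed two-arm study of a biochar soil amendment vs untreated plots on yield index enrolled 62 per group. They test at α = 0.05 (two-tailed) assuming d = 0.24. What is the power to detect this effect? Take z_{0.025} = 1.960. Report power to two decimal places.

power ≈ 0.27

For two equal groups, power = Φ(d·√(n/2) − z_{α/2}).
d·√(n/2) = 0.24 × √(62/2) = 0.24 × 5.568 = 1.336.
z_β = 1.336 − 1.960 = -0.624.
Power = Φ(-0.624) = 0.266.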